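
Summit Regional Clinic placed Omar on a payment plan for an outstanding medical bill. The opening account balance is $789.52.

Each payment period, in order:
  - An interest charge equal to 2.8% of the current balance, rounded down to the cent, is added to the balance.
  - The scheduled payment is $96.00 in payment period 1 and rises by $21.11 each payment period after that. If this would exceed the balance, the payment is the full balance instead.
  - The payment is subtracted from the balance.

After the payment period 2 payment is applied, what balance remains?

Payment period 1: $789.52 +$22.10 interest = $811.62; pay $96.00 → $715.62
Payment period 2: $715.62 +$20.03 interest = $735.65; pay $117.11 → $618.54

$618.54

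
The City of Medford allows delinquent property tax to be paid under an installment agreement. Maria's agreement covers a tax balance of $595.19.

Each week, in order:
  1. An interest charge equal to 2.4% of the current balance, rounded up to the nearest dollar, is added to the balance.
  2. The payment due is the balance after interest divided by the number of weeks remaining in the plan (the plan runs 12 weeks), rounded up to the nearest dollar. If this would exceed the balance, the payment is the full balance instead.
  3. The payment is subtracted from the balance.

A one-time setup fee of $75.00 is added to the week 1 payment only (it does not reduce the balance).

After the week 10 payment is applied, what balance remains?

$125.19

Week 1: opening $595.19; interest $15.00 → $610.19; payment $51.00 (+ $75.00 fee); balance $559.19
Week 2: opening $559.19; interest $14.00 → $573.19; payment $53.00; balance $520.19
Week 3: opening $520.19; interest $13.00 → $533.19; payment $54.00; balance $479.19
Week 4: opening $479.19; interest $12.00 → $491.19; payment $55.00; balance $436.19
Week 5: opening $436.19; interest $11.00 → $447.19; payment $56.00; balance $391.19
Week 6: opening $391.19; interest $10.00 → $401.19; payment $58.00; balance $343.19
Week 7: opening $343.19; interest $9.00 → $352.19; payment $59.00; balance $293.19
Week 8: opening $293.19; interest $8.00 → $301.19; payment $61.00; balance $240.19
Week 9: opening $240.19; interest $6.00 → $246.19; payment $62.00; balance $184.19
Week 10: opening $184.19; interest $5.00 → $189.19; payment $64.00; balance $125.19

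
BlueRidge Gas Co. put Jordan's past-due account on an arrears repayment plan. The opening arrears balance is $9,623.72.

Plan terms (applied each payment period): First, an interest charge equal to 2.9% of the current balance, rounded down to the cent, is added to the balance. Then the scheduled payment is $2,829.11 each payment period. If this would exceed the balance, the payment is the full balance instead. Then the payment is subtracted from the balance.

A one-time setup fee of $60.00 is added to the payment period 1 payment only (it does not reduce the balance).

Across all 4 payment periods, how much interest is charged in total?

$663.98

# | Opening | Interest | Payment | Fee | End bal
1 | $9,623.72 | $279.08 | $2,829.11 | $60.00 | $7,073.69
2 | $7,073.69 | $205.13 | $2,829.11 | — | $4,449.71
3 | $4,449.71 | $129.04 | $2,829.11 | — | $1,749.64
4 | $1,749.64 | $50.73 | $1,800.37 | — | $0.00
Total interest: $279.08 + $205.13 + $129.04 + $50.73 = $663.98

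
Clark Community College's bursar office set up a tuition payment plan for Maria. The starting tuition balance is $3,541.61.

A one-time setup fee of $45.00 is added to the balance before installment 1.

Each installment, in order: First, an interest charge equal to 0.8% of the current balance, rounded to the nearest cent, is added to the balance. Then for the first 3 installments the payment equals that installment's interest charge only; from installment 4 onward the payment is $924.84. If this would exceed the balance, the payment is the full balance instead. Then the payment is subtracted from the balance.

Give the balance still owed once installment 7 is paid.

$0.00

Installment 1: opening $3,586.61; interest $28.69 → $3,615.30; payment $28.69; balance $3,586.61
Installment 2: opening $3,586.61; interest $28.69 → $3,615.30; payment $28.69; balance $3,586.61
Installment 3: opening $3,586.61; interest $28.69 → $3,615.30; payment $28.69; balance $3,586.61
Installment 4: opening $3,586.61; interest $28.69 → $3,615.30; payment $924.84; balance $2,690.46
Installment 5: opening $2,690.46; interest $21.52 → $2,711.98; payment $924.84; balance $1,787.14
Installment 6: opening $1,787.14; interest $14.30 → $1,801.44; payment $924.84; balance $876.60
Installment 7: opening $876.60; interest $7.01 → $883.61; payment $883.61; balance $0.00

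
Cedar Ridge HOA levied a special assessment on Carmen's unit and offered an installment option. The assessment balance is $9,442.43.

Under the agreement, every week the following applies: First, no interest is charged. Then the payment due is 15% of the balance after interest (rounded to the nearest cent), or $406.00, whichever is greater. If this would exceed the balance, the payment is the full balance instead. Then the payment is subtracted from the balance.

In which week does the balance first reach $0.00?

Week 1: opening $9,442.43; payment $1,416.36; balance $8,026.07
Week 2: opening $8,026.07; payment $1,203.91; balance $6,822.16
Week 3: opening $6,822.16; payment $1,023.32; balance $5,798.84
Week 4: opening $5,798.84; payment $869.83; balance $4,929.01
Week 5: opening $4,929.01; payment $739.35; balance $4,189.66
Week 6: opening $4,189.66; payment $628.45; balance $3,561.21
Week 7: opening $3,561.21; payment $534.18; balance $3,027.03
Week 8: opening $3,027.03; payment $454.05; balance $2,572.98
Week 9: opening $2,572.98; payment $406.00; balance $2,166.98
Week 10: opening $2,166.98; payment $406.00; balance $1,760.98
Week 11: opening $1,760.98; payment $406.00; balance $1,354.98
Week 12: opening $1,354.98; payment $406.00; balance $948.98
Week 13: opening $948.98; payment $406.00; balance $542.98
Week 14: opening $542.98; payment $406.00; balance $136.98
Week 15: opening $136.98; payment $136.98; balance $0.00
Balance reaches $0.00 in week 15.

15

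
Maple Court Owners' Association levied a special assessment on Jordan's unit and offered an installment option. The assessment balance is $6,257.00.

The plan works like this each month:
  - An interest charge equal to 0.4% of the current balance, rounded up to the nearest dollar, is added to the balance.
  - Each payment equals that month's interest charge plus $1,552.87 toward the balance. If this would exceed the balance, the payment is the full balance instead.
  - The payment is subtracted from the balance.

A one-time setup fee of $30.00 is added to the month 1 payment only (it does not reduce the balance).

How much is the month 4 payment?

$1,559.87

Month 1: $6,257.00 +$26.00 interest = $6,283.00; pay $1,578.87 (+ $30.00 fee) → $4,704.13
Month 2: $4,704.13 +$19.00 interest = $4,723.13; pay $1,571.87 → $3,151.26
Month 3: $3,151.26 +$13.00 interest = $3,164.26; pay $1,565.87 → $1,598.39
Month 4: $1,598.39 +$7.00 interest = $1,605.39; pay $1,559.87 → $45.52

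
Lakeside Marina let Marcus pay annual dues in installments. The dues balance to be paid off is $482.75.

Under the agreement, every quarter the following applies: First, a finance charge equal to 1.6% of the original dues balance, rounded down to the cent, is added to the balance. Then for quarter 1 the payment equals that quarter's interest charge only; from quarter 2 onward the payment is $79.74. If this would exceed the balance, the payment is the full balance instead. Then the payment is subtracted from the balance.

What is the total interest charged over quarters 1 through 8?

$61.76

Quarter 1: opening $482.75; interest $7.72 → $490.47; payment $7.72; balance $482.75
Quarter 2: opening $482.75; interest $7.72 → $490.47; payment $79.74; balance $410.73
Quarter 3: opening $410.73; interest $7.72 → $418.45; payment $79.74; balance $338.71
Quarter 4: opening $338.71; interest $7.72 → $346.43; payment $79.74; balance $266.69
Quarter 5: opening $266.69; interest $7.72 → $274.41; payment $79.74; balance $194.67
Quarter 6: opening $194.67; interest $7.72 → $202.39; payment $79.74; balance $122.65
Quarter 7: opening $122.65; interest $7.72 → $130.37; payment $79.74; balance $50.63
Quarter 8: opening $50.63; interest $7.72 → $58.35; payment $58.35; balance $0.00
Total interest: $7.72 + $7.72 + $7.72 + $7.72 + $7.72 + $7.72 + $7.72 + $7.72 = $61.76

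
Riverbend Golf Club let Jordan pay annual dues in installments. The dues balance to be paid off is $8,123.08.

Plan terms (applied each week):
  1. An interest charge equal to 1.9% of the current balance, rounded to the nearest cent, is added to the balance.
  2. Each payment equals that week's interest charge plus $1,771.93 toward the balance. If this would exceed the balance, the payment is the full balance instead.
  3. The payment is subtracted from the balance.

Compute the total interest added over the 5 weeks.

$435.03

# | Opening | Interest | Payment | End bal
1 | $8,123.08 | $154.34 | $1,926.27 | $6,351.15
2 | $6,351.15 | $120.67 | $1,892.60 | $4,579.22
3 | $4,579.22 | $87.01 | $1,858.94 | $2,807.29
4 | $2,807.29 | $53.34 | $1,825.27 | $1,035.36
5 | $1,035.36 | $19.67 | $1,055.03 | $0.00
Total interest: $154.34 + $120.67 + $87.01 + $53.34 + $19.67 = $435.03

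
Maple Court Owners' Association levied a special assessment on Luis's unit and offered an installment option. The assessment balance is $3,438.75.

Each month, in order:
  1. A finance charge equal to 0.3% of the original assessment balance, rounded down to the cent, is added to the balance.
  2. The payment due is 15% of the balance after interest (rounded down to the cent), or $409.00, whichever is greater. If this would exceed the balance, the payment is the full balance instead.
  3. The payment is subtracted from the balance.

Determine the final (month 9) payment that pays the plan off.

# | Opening | Interest | Payment | End bal
1 | $3,438.75 | $10.31 | $517.35 | $2,931.71
2 | $2,931.71 | $10.31 | $441.30 | $2,500.72
3 | $2,500.72 | $10.31 | $409.00 | $2,102.03
4 | $2,102.03 | $10.31 | $409.00 | $1,703.34
5 | $1,703.34 | $10.31 | $409.00 | $1,304.65
6 | $1,304.65 | $10.31 | $409.00 | $905.96
7 | $905.96 | $10.31 | $409.00 | $507.27
8 | $507.27 | $10.31 | $409.00 | $108.58
9 | $108.58 | $10.31 | $118.89 | $0.00

$118.89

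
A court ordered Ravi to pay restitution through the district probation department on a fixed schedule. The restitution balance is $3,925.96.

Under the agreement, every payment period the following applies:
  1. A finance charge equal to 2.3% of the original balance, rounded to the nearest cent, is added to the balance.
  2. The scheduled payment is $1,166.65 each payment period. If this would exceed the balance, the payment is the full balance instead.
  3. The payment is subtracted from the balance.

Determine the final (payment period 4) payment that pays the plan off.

# | Opening | Interest | Payment | End bal
1 | $3,925.96 | $90.30 | $1,166.65 | $2,849.61
2 | $2,849.61 | $90.30 | $1,166.65 | $1,773.26
3 | $1,773.26 | $90.30 | $1,166.65 | $696.91
4 | $696.91 | $90.30 | $787.21 | $0.00

$787.21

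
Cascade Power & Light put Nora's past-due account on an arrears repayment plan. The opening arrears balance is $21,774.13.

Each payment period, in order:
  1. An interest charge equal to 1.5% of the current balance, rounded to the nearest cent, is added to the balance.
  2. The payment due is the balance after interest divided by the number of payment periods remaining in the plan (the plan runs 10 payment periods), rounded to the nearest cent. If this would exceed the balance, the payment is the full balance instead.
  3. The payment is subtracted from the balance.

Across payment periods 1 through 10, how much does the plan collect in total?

# | Opening | Interest | Payment | End bal
1 | $21,774.13 | $326.61 | $2,210.07 | $19,890.67
2 | $19,890.67 | $298.36 | $2,243.23 | $17,945.80
3 | $17,945.80 | $269.19 | $2,276.87 | $15,938.12
4 | $15,938.12 | $239.07 | $2,311.03 | $13,866.16
5 | $13,866.16 | $207.99 | $2,345.69 | $11,728.46
6 | $11,728.46 | $175.93 | $2,380.88 | $9,523.51
7 | $9,523.51 | $142.85 | $2,416.59 | $7,249.77
8 | $7,249.77 | $108.75 | $2,452.84 | $4,905.68
9 | $4,905.68 | $73.59 | $2,489.64 | $2,489.63
10 | $2,489.63 | $37.34 | $2,526.97 | $0.00
Total paid: $23,653.81

$23,653.81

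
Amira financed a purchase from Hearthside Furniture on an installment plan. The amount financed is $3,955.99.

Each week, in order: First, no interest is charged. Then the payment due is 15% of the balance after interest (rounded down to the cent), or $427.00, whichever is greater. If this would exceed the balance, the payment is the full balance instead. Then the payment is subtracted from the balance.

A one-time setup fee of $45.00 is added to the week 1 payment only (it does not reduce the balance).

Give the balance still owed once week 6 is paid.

$1,148.48

Week 1: $3,955.99 − $593.39 (+ $45.00 fee) → $3,362.60
Week 2: $3,362.60 − $504.39 → $2,858.21
Week 3: $2,858.21 − $428.73 → $2,429.48
Week 4: $2,429.48 − $427.00 → $2,002.48
Week 5: $2,002.48 − $427.00 → $1,575.48
Week 6: $1,575.48 − $427.00 → $1,148.48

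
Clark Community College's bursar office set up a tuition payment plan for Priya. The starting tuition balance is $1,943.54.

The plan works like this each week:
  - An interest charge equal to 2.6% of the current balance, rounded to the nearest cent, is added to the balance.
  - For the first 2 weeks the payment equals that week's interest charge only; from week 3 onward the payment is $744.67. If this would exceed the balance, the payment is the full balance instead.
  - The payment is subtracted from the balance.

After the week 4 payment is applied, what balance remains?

$537.21

Week 1: opening $1,943.54; interest $50.53 → $1,994.07; payment $50.53; balance $1,943.54
Week 2: opening $1,943.54; interest $50.53 → $1,994.07; payment $50.53; balance $1,943.54
Week 3: opening $1,943.54; interest $50.53 → $1,994.07; payment $744.67; balance $1,249.40
Week 4: opening $1,249.40; interest $32.48 → $1,281.88; payment $744.67; balance $537.21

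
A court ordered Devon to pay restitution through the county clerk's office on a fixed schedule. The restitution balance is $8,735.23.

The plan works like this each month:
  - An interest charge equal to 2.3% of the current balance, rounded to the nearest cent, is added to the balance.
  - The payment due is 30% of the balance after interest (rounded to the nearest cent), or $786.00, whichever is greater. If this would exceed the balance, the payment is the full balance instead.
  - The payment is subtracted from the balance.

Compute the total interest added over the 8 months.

Month 1: $8,735.23 +$200.91 interest = $8,936.14; pay $2,680.84 → $6,255.30
Month 2: $6,255.30 +$143.87 interest = $6,399.17; pay $1,919.75 → $4,479.42
Month 3: $4,479.42 +$103.03 interest = $4,582.45; pay $1,374.74 → $3,207.71
Month 4: $3,207.71 +$73.78 interest = $3,281.49; pay $984.45 → $2,297.04
Month 5: $2,297.04 +$52.83 interest = $2,349.87; pay $786.00 → $1,563.87
Month 6: $1,563.87 +$35.97 interest = $1,599.84; pay $786.00 → $813.84
Month 7: $813.84 +$18.72 interest = $832.56; pay $786.00 → $46.56
Month 8: $46.56 +$1.07 interest = $47.63; pay $47.63 → $0.00
Total interest: $200.91 + $143.87 + $103.03 + $73.78 + $52.83 + $35.97 + $18.72 + $1.07 = $630.18

$630.18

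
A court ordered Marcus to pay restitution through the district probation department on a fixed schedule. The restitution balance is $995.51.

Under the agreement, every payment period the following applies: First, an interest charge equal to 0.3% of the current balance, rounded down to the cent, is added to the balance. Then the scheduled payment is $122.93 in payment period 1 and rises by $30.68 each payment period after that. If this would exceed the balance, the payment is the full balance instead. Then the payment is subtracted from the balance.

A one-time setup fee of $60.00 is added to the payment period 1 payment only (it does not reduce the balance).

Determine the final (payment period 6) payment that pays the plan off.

$84.68

Payment period 1: $995.51 +$2.98 interest = $998.49; pay $122.93 (+ $60.00 fee) → $875.56
Payment period 2: $875.56 +$2.62 interest = $878.18; pay $153.61 → $724.57
Payment period 3: $724.57 +$2.17 interest = $726.74; pay $184.29 → $542.45
Payment period 4: $542.45 +$1.62 interest = $544.07; pay $214.97 → $329.10
Payment period 5: $329.10 +$0.98 interest = $330.08; pay $245.65 → $84.43
Payment period 6: $84.43 +$0.25 interest = $84.68; pay $84.68 → $0.00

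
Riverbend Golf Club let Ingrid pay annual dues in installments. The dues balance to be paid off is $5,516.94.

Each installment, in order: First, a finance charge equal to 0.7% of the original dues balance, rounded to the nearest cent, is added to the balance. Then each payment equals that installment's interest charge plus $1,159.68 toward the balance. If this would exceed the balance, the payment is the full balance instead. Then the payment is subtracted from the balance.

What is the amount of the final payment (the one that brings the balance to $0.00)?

$916.84

# | Opening | Interest | Payment | End bal
1 | $5,516.94 | $38.62 | $1,198.30 | $4,357.26
2 | $4,357.26 | $38.62 | $1,198.30 | $3,197.58
3 | $3,197.58 | $38.62 | $1,198.30 | $2,037.90
4 | $2,037.90 | $38.62 | $1,198.30 | $878.22
5 | $878.22 | $38.62 | $916.84 | $0.00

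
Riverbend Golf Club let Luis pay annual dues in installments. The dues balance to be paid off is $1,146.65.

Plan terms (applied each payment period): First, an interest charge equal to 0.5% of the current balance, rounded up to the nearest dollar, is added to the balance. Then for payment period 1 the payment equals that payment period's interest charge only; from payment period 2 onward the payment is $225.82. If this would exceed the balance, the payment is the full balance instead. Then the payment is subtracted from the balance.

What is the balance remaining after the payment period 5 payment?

$261.37

Payment period 1: $1,146.65 +$6.00 interest = $1,152.65; pay $6.00 → $1,146.65
Payment period 2: $1,146.65 +$6.00 interest = $1,152.65; pay $225.82 → $926.83
Payment period 3: $926.83 +$5.00 interest = $931.83; pay $225.82 → $706.01
Payment period 4: $706.01 +$4.00 interest = $710.01; pay $225.82 → $484.19
Payment period 5: $484.19 +$3.00 interest = $487.19; pay $225.82 → $261.37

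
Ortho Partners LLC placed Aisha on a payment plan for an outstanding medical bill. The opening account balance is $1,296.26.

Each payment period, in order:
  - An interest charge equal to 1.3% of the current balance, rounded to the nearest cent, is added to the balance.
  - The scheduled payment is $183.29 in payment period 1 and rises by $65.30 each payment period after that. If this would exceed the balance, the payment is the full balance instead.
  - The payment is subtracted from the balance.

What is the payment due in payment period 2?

Payment period 1: $1,296.26 +$16.85 interest = $1,313.11; pay $183.29 → $1,129.82
Payment period 2: $1,129.82 +$14.69 interest = $1,144.51; pay $248.59 → $895.92

$248.59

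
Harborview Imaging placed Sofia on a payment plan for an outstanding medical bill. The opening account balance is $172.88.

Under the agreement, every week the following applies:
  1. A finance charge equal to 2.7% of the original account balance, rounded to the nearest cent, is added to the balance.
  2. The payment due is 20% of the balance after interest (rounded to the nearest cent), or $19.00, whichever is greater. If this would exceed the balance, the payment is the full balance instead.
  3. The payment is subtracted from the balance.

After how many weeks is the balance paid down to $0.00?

10

Week 1: $172.88 +$4.67 interest = $177.55; pay $35.51 → $142.04
Week 2: $142.04 +$4.67 interest = $146.71; pay $29.34 → $117.37
Week 3: $117.37 +$4.67 interest = $122.04; pay $24.41 → $97.63
Week 4: $97.63 +$4.67 interest = $102.30; pay $20.46 → $81.84
Week 5: $81.84 +$4.67 interest = $86.51; pay $19.00 → $67.51
Week 6: $67.51 +$4.67 interest = $72.18; pay $19.00 → $53.18
Week 7: $53.18 +$4.67 interest = $57.85; pay $19.00 → $38.85
Week 8: $38.85 +$4.67 interest = $43.52; pay $19.00 → $24.52
Week 9: $24.52 +$4.67 interest = $29.19; pay $19.00 → $10.19
Week 10: $10.19 +$4.67 interest = $14.86; pay $14.86 → $0.00
Balance reaches $0.00 in week 10.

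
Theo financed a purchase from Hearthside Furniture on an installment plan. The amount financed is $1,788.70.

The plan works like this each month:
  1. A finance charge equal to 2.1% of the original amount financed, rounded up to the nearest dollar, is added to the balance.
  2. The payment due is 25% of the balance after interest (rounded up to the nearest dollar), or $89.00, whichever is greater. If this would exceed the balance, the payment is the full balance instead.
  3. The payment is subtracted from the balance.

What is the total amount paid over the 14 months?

$2,320.70

Month 1: opening $1,788.70; interest $38.00 → $1,826.70; payment $457.00; balance $1,369.70
Month 2: opening $1,369.70; interest $38.00 → $1,407.70; payment $352.00; balance $1,055.70
Month 3: opening $1,055.70; interest $38.00 → $1,093.70; payment $274.00; balance $819.70
Month 4: opening $819.70; interest $38.00 → $857.70; payment $215.00; balance $642.70
Month 5: opening $642.70; interest $38.00 → $680.70; payment $171.00; balance $509.70
Month 6: opening $509.70; interest $38.00 → $547.70; payment $137.00; balance $410.70
Month 7: opening $410.70; interest $38.00 → $448.70; payment $113.00; balance $335.70
Month 8: opening $335.70; interest $38.00 → $373.70; payment $94.00; balance $279.70
Month 9: opening $279.70; interest $38.00 → $317.70; payment $89.00; balance $228.70
Month 10: opening $228.70; interest $38.00 → $266.70; payment $89.00; balance $177.70
Month 11: opening $177.70; interest $38.00 → $215.70; payment $89.00; balance $126.70
Month 12: opening $126.70; interest $38.00 → $164.70; payment $89.00; balance $75.70
Month 13: opening $75.70; interest $38.00 → $113.70; payment $89.00; balance $24.70
Month 14: opening $24.70; interest $38.00 → $62.70; payment $62.70; balance $0.00
Total paid: $2,320.70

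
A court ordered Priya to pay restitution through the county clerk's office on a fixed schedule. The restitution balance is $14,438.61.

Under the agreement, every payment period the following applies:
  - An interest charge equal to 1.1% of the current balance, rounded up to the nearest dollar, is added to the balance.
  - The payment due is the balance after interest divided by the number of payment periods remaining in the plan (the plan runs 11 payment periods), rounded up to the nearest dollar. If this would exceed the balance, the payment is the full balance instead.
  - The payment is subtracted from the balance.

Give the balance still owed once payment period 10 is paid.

# | Opening | Interest | Payment | End bal
1 | $14,438.61 | $159.00 | $1,328.00 | $13,269.61
2 | $13,269.61 | $146.00 | $1,342.00 | $12,073.61
3 | $12,073.61 | $133.00 | $1,357.00 | $10,849.61
4 | $10,849.61 | $120.00 | $1,372.00 | $9,597.61
5 | $9,597.61 | $106.00 | $1,387.00 | $8,316.61
6 | $8,316.61 | $92.00 | $1,402.00 | $7,006.61
7 | $7,006.61 | $78.00 | $1,417.00 | $5,667.61
8 | $5,667.61 | $63.00 | $1,433.00 | $4,297.61
9 | $4,297.61 | $48.00 | $1,449.00 | $2,896.61
10 | $2,896.61 | $32.00 | $1,465.00 | $1,463.61

$1,463.61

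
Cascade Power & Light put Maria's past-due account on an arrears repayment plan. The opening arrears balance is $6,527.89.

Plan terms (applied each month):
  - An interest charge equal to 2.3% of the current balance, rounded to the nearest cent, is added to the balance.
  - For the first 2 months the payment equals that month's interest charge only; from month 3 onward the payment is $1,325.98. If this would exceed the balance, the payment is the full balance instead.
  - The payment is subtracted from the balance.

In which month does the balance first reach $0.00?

8

Month 1: opening $6,527.89; interest $150.14 → $6,678.03; payment $150.14; balance $6,527.89
Month 2: opening $6,527.89; interest $150.14 → $6,678.03; payment $150.14; balance $6,527.89
Month 3: opening $6,527.89; interest $150.14 → $6,678.03; payment $1,325.98; balance $5,352.05
Month 4: opening $5,352.05; interest $123.10 → $5,475.15; payment $1,325.98; balance $4,149.17
Month 5: opening $4,149.17; interest $95.43 → $4,244.60; payment $1,325.98; balance $2,918.62
Month 6: opening $2,918.62; interest $67.13 → $2,985.75; payment $1,325.98; balance $1,659.77
Month 7: opening $1,659.77; interest $38.17 → $1,697.94; payment $1,325.98; balance $371.96
Month 8: opening $371.96; interest $8.56 → $380.52; payment $380.52; balance $0.00
Balance reaches $0.00 in month 8.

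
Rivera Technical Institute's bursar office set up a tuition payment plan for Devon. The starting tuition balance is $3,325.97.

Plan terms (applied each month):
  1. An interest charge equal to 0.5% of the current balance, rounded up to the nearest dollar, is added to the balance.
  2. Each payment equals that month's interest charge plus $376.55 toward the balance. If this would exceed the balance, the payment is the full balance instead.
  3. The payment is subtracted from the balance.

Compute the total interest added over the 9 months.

$86.00

Month 1: $3,325.97 +$17.00 interest = $3,342.97; pay $393.55 → $2,949.42
Month 2: $2,949.42 +$15.00 interest = $2,964.42; pay $391.55 → $2,572.87
Month 3: $2,572.87 +$13.00 interest = $2,585.87; pay $389.55 → $2,196.32
Month 4: $2,196.32 +$11.00 interest = $2,207.32; pay $387.55 → $1,819.77
Month 5: $1,819.77 +$10.00 interest = $1,829.77; pay $386.55 → $1,443.22
Month 6: $1,443.22 +$8.00 interest = $1,451.22; pay $384.55 → $1,066.67
Month 7: $1,066.67 +$6.00 interest = $1,072.67; pay $382.55 → $690.12
Month 8: $690.12 +$4.00 interest = $694.12; pay $380.55 → $313.57
Month 9: $313.57 +$2.00 interest = $315.57; pay $315.57 → $0.00
Total interest: $17.00 + $15.00 + $13.00 + $11.00 + $10.00 + $8.00 + $6.00 + $4.00 + $2.00 = $86.00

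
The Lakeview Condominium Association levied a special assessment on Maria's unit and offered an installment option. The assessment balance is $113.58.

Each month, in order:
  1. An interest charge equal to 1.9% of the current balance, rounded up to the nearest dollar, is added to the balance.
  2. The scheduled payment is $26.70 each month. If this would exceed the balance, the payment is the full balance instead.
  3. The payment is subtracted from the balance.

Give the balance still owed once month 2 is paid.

$65.18

Month 1: $113.58 +$3.00 interest = $116.58; pay $26.70 → $89.88
Month 2: $89.88 +$2.00 interest = $91.88; pay $26.70 → $65.18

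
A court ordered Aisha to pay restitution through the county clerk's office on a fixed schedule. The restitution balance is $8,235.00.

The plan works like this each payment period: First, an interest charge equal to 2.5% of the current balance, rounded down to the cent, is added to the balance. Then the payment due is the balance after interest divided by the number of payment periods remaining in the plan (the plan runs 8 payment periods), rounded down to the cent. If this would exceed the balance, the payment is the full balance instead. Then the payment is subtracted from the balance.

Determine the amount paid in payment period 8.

Payment period 1: opening $8,235.00; interest $205.87 → $8,440.87; payment $1,055.10; balance $7,385.77
Payment period 2: opening $7,385.77; interest $184.64 → $7,570.41; payment $1,081.48; balance $6,488.93
Payment period 3: opening $6,488.93; interest $162.22 → $6,651.15; payment $1,108.52; balance $5,542.63
Payment period 4: opening $5,542.63; interest $138.56 → $5,681.19; payment $1,136.23; balance $4,544.96
Payment period 5: opening $4,544.96; interest $113.62 → $4,658.58; payment $1,164.64; balance $3,493.94
Payment period 6: opening $3,493.94; interest $87.34 → $3,581.28; payment $1,193.76; balance $2,387.52
Payment period 7: opening $2,387.52; interest $59.68 → $2,447.20; payment $1,223.60; balance $1,223.60
Payment period 8: opening $1,223.60; interest $30.59 → $1,254.19; payment $1,254.19; balance $0.00

$1,254.19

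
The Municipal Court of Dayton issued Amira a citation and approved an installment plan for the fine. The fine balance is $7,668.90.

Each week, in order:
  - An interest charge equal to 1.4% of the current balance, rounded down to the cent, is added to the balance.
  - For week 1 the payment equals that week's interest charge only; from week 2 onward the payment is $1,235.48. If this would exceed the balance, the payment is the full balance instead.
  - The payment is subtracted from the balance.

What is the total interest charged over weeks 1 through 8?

# | Opening | Interest | Payment | End bal
1 | $7,668.90 | $107.36 | $107.36 | $7,668.90
2 | $7,668.90 | $107.36 | $1,235.48 | $6,540.78
3 | $6,540.78 | $91.57 | $1,235.48 | $5,396.87
4 | $5,396.87 | $75.55 | $1,235.48 | $4,236.94
5 | $4,236.94 | $59.31 | $1,235.48 | $3,060.77
6 | $3,060.77 | $42.85 | $1,235.48 | $1,868.14
7 | $1,868.14 | $26.15 | $1,235.48 | $658.81
8 | $658.81 | $9.22 | $668.03 | $0.00
Total interest: $107.36 + $107.36 + $91.57 + $75.55 + $59.31 + $42.85 + $26.15 + $9.22 = $519.37

$519.37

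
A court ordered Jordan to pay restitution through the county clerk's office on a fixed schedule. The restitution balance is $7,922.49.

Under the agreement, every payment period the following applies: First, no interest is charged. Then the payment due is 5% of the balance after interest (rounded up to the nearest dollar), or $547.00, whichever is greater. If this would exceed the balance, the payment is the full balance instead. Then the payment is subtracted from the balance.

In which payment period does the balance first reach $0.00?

15

Payment period 1: $7,922.49 − $547.00 → $7,375.49
Payment period 2: $7,375.49 − $547.00 → $6,828.49
Payment period 3: $6,828.49 − $547.00 → $6,281.49
Payment period 4: $6,281.49 − $547.00 → $5,734.49
Payment period 5: $5,734.49 − $547.00 → $5,187.49
Payment period 6: $5,187.49 − $547.00 → $4,640.49
Payment period 7: $4,640.49 − $547.00 → $4,093.49
Payment period 8: $4,093.49 − $547.00 → $3,546.49
Payment period 9: $3,546.49 − $547.00 → $2,999.49
Payment period 10: $2,999.49 − $547.00 → $2,452.49
Payment period 11: $2,452.49 − $547.00 → $1,905.49
Payment period 12: $1,905.49 − $547.00 → $1,358.49
Payment period 13: $1,358.49 − $547.00 → $811.49
Payment period 14: $811.49 − $547.00 → $264.49
Payment period 15: $264.49 − $264.49 → $0.00
Balance reaches $0.00 in payment period 15.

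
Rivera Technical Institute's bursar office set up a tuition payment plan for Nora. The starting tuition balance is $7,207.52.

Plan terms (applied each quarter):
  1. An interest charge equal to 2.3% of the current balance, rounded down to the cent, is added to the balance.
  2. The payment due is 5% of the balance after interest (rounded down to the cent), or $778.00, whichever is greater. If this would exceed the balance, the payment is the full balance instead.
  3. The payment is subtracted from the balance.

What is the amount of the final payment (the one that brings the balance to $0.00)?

Quarter 1: opening $7,207.52; interest $165.77 → $7,373.29; payment $778.00; balance $6,595.29
Quarter 2: opening $6,595.29; interest $151.69 → $6,746.98; payment $778.00; balance $5,968.98
Quarter 3: opening $5,968.98; interest $137.28 → $6,106.26; payment $778.00; balance $5,328.26
Quarter 4: opening $5,328.26; interest $122.54 → $5,450.80; payment $778.00; balance $4,672.80
Quarter 5: opening $4,672.80; interest $107.47 → $4,780.27; payment $778.00; balance $4,002.27
Quarter 6: opening $4,002.27; interest $92.05 → $4,094.32; payment $778.00; balance $3,316.32
Quarter 7: opening $3,316.32; interest $76.27 → $3,392.59; payment $778.00; balance $2,614.59
Quarter 8: opening $2,614.59; interest $60.13 → $2,674.72; payment $778.00; balance $1,896.72
Quarter 9: opening $1,896.72; interest $43.62 → $1,940.34; payment $778.00; balance $1,162.34
Quarter 10: opening $1,162.34; interest $26.73 → $1,189.07; payment $778.00; balance $411.07
Quarter 11: opening $411.07; interest $9.45 → $420.52; payment $420.52; balance $0.00

$420.52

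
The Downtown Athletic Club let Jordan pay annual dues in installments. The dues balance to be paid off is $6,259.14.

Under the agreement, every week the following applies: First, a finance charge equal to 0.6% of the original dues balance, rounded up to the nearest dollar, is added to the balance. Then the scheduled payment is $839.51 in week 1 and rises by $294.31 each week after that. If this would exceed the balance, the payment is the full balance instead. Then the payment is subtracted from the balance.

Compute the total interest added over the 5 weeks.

$190.00

Week 1: opening $6,259.14; interest $38.00 → $6,297.14; payment $839.51; balance $5,457.63
Week 2: opening $5,457.63; interest $38.00 → $5,495.63; payment $1,133.82; balance $4,361.81
Week 3: opening $4,361.81; interest $38.00 → $4,399.81; payment $1,428.13; balance $2,971.68
Week 4: opening $2,971.68; interest $38.00 → $3,009.68; payment $1,722.44; balance $1,287.24
Week 5: opening $1,287.24; interest $38.00 → $1,325.24; payment $1,325.24; balance $0.00
Total interest: $38.00 + $38.00 + $38.00 + $38.00 + $38.00 = $190.00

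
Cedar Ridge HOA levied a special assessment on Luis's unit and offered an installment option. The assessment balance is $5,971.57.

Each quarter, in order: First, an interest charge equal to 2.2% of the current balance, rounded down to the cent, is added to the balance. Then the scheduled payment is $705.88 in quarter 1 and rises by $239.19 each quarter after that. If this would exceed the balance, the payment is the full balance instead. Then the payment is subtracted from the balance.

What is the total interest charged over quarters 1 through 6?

$485.98

Quarter 1: $5,971.57 +$131.37 interest = $6,102.94; pay $705.88 → $5,397.06
Quarter 2: $5,397.06 +$118.73 interest = $5,515.79; pay $945.07 → $4,570.72
Quarter 3: $4,570.72 +$100.55 interest = $4,671.27; pay $1,184.26 → $3,487.01
Quarter 4: $3,487.01 +$76.71 interest = $3,563.72; pay $1,423.45 → $2,140.27
Quarter 5: $2,140.27 +$47.08 interest = $2,187.35; pay $1,662.64 → $524.71
Quarter 6: $524.71 +$11.54 interest = $536.25; pay $536.25 → $0.00
Total interest: $131.37 + $118.73 + $100.55 + $76.71 + $47.08 + $11.54 = $485.98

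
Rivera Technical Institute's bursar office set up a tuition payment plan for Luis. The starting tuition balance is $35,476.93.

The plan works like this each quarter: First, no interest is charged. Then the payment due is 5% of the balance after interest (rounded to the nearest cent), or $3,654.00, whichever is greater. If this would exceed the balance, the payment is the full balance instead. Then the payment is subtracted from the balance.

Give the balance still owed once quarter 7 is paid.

# | Opening | Payment | End bal
1 | $35,476.93 | $3,654.00 | $31,822.93
2 | $31,822.93 | $3,654.00 | $28,168.93
3 | $28,168.93 | $3,654.00 | $24,514.93
4 | $24,514.93 | $3,654.00 | $20,860.93
5 | $20,860.93 | $3,654.00 | $17,206.93
6 | $17,206.93 | $3,654.00 | $13,552.93
7 | $13,552.93 | $3,654.00 | $9,898.93

$9,898.93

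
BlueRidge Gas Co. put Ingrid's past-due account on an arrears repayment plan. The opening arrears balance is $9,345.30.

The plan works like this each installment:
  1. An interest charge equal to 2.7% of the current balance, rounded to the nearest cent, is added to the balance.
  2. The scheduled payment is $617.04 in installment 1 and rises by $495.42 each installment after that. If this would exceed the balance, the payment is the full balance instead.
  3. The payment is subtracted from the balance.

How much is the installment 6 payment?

$2,393.71

Installment 1: $9,345.30 +$252.32 interest = $9,597.62; pay $617.04 → $8,980.58
Installment 2: $8,980.58 +$242.48 interest = $9,223.06; pay $1,112.46 → $8,110.60
Installment 3: $8,110.60 +$218.99 interest = $8,329.59; pay $1,607.88 → $6,721.71
Installment 4: $6,721.71 +$181.49 interest = $6,903.20; pay $2,103.30 → $4,799.90
Installment 5: $4,799.90 +$129.60 interest = $4,929.50; pay $2,598.72 → $2,330.78
Installment 6: $2,330.78 +$62.93 interest = $2,393.71; pay $2,393.71 → $0.00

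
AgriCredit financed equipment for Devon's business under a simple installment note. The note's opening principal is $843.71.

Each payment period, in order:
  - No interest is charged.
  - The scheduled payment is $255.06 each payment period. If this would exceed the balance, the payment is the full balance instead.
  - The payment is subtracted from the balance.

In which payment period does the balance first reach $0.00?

4

Payment period 1: opening $843.71; payment $255.06; balance $588.65
Payment period 2: opening $588.65; payment $255.06; balance $333.59
Payment period 3: opening $333.59; payment $255.06; balance $78.53
Payment period 4: opening $78.53; payment $78.53; balance $0.00
Balance reaches $0.00 in payment period 4.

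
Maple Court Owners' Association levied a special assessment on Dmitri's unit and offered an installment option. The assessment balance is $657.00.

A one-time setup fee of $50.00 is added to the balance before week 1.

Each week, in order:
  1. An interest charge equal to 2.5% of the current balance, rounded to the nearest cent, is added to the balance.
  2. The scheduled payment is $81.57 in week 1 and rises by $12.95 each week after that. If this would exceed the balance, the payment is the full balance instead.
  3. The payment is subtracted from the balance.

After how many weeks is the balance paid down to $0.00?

# | Opening | Interest | Payment | End bal
1 | $707.00 | $17.68 | $81.57 | $643.11
2 | $643.11 | $16.08 | $94.52 | $564.67
3 | $564.67 | $14.12 | $107.47 | $471.32
4 | $471.32 | $11.78 | $120.42 | $362.68
5 | $362.68 | $9.07 | $133.37 | $238.38
6 | $238.38 | $5.96 | $146.32 | $98.02
7 | $98.02 | $2.45 | $100.47 | $0.00
Balance reaches $0.00 in week 7.

7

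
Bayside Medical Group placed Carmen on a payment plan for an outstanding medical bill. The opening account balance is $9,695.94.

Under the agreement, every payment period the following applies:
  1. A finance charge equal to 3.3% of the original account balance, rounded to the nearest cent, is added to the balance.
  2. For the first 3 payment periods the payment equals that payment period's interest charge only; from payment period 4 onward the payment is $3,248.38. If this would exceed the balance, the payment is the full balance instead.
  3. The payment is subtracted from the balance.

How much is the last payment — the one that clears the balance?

Payment period 1: $9,695.94 +$319.97 interest = $10,015.91; pay $319.97 → $9,695.94
Payment period 2: $9,695.94 +$319.97 interest = $10,015.91; pay $319.97 → $9,695.94
Payment period 3: $9,695.94 +$319.97 interest = $10,015.91; pay $319.97 → $9,695.94
Payment period 4: $9,695.94 +$319.97 interest = $10,015.91; pay $3,248.38 → $6,767.53
Payment period 5: $6,767.53 +$319.97 interest = $7,087.50; pay $3,248.38 → $3,839.12
Payment period 6: $3,839.12 +$319.97 interest = $4,159.09; pay $3,248.38 → $910.71
Payment period 7: $910.71 +$319.97 interest = $1,230.68; pay $1,230.68 → $0.00

$1,230.68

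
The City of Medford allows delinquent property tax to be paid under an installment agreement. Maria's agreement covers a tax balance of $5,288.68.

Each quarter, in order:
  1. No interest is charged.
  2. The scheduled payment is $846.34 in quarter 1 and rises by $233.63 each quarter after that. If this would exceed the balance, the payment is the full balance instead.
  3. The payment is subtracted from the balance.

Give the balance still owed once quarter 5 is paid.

Quarter 1: $5,288.68 − $846.34 → $4,442.34
Quarter 2: $4,442.34 − $1,079.97 → $3,362.37
Quarter 3: $3,362.37 − $1,313.60 → $2,048.77
Quarter 4: $2,048.77 − $1,547.23 → $501.54
Quarter 5: $501.54 − $501.54 → $0.00

$0.00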